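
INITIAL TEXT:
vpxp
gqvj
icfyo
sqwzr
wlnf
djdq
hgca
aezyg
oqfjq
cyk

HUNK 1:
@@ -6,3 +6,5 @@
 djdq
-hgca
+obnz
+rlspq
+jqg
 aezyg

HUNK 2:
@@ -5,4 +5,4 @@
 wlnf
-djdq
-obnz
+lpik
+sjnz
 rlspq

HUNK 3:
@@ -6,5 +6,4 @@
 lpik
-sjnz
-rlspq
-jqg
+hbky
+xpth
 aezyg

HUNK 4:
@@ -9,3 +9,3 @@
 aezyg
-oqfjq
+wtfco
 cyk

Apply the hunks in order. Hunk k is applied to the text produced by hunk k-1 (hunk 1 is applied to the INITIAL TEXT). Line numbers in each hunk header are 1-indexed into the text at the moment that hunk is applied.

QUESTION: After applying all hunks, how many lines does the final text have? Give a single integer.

Hunk 1: at line 6 remove [hgca] add [obnz,rlspq,jqg] -> 12 lines: vpxp gqvj icfyo sqwzr wlnf djdq obnz rlspq jqg aezyg oqfjq cyk
Hunk 2: at line 5 remove [djdq,obnz] add [lpik,sjnz] -> 12 lines: vpxp gqvj icfyo sqwzr wlnf lpik sjnz rlspq jqg aezyg oqfjq cyk
Hunk 3: at line 6 remove [sjnz,rlspq,jqg] add [hbky,xpth] -> 11 lines: vpxp gqvj icfyo sqwzr wlnf lpik hbky xpth aezyg oqfjq cyk
Hunk 4: at line 9 remove [oqfjq] add [wtfco] -> 11 lines: vpxp gqvj icfyo sqwzr wlnf lpik hbky xpth aezyg wtfco cyk
Final line count: 11

Answer: 11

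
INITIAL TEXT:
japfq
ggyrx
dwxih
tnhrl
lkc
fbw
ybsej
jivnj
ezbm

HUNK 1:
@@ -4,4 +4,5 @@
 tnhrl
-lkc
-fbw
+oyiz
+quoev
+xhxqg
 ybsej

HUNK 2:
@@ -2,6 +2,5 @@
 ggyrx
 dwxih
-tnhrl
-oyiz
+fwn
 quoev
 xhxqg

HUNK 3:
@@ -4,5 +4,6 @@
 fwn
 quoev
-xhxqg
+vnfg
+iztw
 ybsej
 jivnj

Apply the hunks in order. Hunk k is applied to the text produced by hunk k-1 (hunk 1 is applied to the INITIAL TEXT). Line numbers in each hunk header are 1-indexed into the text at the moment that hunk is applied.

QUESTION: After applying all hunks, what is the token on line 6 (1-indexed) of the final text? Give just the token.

Answer: vnfg

Derivation:
Hunk 1: at line 4 remove [lkc,fbw] add [oyiz,quoev,xhxqg] -> 10 lines: japfq ggyrx dwxih tnhrl oyiz quoev xhxqg ybsej jivnj ezbm
Hunk 2: at line 2 remove [tnhrl,oyiz] add [fwn] -> 9 lines: japfq ggyrx dwxih fwn quoev xhxqg ybsej jivnj ezbm
Hunk 3: at line 4 remove [xhxqg] add [vnfg,iztw] -> 10 lines: japfq ggyrx dwxih fwn quoev vnfg iztw ybsej jivnj ezbm
Final line 6: vnfg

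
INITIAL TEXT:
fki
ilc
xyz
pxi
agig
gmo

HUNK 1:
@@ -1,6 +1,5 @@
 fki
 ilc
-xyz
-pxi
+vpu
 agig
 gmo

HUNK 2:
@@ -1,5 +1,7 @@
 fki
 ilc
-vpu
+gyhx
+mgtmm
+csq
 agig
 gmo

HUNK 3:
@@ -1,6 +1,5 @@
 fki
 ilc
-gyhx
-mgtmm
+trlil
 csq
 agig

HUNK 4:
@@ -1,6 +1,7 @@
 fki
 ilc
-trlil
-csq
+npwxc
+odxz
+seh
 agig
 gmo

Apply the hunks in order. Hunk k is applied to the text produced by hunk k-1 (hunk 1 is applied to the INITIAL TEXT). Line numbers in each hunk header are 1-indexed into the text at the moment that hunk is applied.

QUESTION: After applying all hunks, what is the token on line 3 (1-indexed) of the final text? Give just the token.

Answer: npwxc

Derivation:
Hunk 1: at line 1 remove [xyz,pxi] add [vpu] -> 5 lines: fki ilc vpu agig gmo
Hunk 2: at line 1 remove [vpu] add [gyhx,mgtmm,csq] -> 7 lines: fki ilc gyhx mgtmm csq agig gmo
Hunk 3: at line 1 remove [gyhx,mgtmm] add [trlil] -> 6 lines: fki ilc trlil csq agig gmo
Hunk 4: at line 1 remove [trlil,csq] add [npwxc,odxz,seh] -> 7 lines: fki ilc npwxc odxz seh agig gmo
Final line 3: npwxc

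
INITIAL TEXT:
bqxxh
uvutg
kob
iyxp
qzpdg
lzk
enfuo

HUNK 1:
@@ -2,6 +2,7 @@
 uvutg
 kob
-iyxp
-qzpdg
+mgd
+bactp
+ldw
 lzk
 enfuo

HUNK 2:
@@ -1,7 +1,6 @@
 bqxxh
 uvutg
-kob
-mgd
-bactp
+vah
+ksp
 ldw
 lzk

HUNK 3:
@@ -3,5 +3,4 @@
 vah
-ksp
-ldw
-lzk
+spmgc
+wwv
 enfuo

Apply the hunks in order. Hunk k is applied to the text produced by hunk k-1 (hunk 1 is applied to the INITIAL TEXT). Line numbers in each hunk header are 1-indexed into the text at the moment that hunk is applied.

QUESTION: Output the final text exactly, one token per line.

Hunk 1: at line 2 remove [iyxp,qzpdg] add [mgd,bactp,ldw] -> 8 lines: bqxxh uvutg kob mgd bactp ldw lzk enfuo
Hunk 2: at line 1 remove [kob,mgd,bactp] add [vah,ksp] -> 7 lines: bqxxh uvutg vah ksp ldw lzk enfuo
Hunk 3: at line 3 remove [ksp,ldw,lzk] add [spmgc,wwv] -> 6 lines: bqxxh uvutg vah spmgc wwv enfuo

Answer: bqxxh
uvutg
vah
spmgc
wwv
enfuo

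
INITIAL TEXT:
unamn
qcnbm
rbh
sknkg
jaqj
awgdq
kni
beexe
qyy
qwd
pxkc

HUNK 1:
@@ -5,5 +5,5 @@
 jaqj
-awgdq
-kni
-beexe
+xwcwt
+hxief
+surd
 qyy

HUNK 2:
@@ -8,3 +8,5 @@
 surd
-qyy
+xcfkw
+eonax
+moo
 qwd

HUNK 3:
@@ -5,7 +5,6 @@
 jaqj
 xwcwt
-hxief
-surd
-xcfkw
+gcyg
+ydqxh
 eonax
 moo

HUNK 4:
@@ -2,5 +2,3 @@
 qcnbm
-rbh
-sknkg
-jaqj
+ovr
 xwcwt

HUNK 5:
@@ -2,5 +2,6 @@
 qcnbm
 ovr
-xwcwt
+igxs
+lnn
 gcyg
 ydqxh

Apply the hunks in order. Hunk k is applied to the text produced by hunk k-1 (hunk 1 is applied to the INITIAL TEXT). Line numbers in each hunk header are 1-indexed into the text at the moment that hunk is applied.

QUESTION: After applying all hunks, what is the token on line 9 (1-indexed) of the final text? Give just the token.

Hunk 1: at line 5 remove [awgdq,kni,beexe] add [xwcwt,hxief,surd] -> 11 lines: unamn qcnbm rbh sknkg jaqj xwcwt hxief surd qyy qwd pxkc
Hunk 2: at line 8 remove [qyy] add [xcfkw,eonax,moo] -> 13 lines: unamn qcnbm rbh sknkg jaqj xwcwt hxief surd xcfkw eonax moo qwd pxkc
Hunk 3: at line 5 remove [hxief,surd,xcfkw] add [gcyg,ydqxh] -> 12 lines: unamn qcnbm rbh sknkg jaqj xwcwt gcyg ydqxh eonax moo qwd pxkc
Hunk 4: at line 2 remove [rbh,sknkg,jaqj] add [ovr] -> 10 lines: unamn qcnbm ovr xwcwt gcyg ydqxh eonax moo qwd pxkc
Hunk 5: at line 2 remove [xwcwt] add [igxs,lnn] -> 11 lines: unamn qcnbm ovr igxs lnn gcyg ydqxh eonax moo qwd pxkc
Final line 9: moo

Answer: moo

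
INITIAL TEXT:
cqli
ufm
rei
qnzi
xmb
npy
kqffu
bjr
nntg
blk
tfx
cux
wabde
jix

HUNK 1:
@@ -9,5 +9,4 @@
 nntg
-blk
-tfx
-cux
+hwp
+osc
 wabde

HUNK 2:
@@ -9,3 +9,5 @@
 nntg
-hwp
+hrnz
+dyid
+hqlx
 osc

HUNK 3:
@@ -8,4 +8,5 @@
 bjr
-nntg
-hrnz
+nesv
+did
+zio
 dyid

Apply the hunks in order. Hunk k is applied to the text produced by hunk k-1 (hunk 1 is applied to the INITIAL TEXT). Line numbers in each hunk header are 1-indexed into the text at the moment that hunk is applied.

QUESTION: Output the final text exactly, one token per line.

Answer: cqli
ufm
rei
qnzi
xmb
npy
kqffu
bjr
nesv
did
zio
dyid
hqlx
osc
wabde
jix

Derivation:
Hunk 1: at line 9 remove [blk,tfx,cux] add [hwp,osc] -> 13 lines: cqli ufm rei qnzi xmb npy kqffu bjr nntg hwp osc wabde jix
Hunk 2: at line 9 remove [hwp] add [hrnz,dyid,hqlx] -> 15 lines: cqli ufm rei qnzi xmb npy kqffu bjr nntg hrnz dyid hqlx osc wabde jix
Hunk 3: at line 8 remove [nntg,hrnz] add [nesv,did,zio] -> 16 lines: cqli ufm rei qnzi xmb npy kqffu bjr nesv did zio dyid hqlx osc wabde jix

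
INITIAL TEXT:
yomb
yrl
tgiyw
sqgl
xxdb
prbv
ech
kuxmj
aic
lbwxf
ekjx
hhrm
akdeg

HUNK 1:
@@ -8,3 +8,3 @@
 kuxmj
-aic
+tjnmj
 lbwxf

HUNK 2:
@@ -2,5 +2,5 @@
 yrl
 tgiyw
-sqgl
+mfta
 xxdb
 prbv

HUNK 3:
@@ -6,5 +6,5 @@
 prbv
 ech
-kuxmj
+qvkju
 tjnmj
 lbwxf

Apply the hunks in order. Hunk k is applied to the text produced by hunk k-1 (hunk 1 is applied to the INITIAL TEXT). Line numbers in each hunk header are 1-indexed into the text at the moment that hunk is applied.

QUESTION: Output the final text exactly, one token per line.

Hunk 1: at line 8 remove [aic] add [tjnmj] -> 13 lines: yomb yrl tgiyw sqgl xxdb prbv ech kuxmj tjnmj lbwxf ekjx hhrm akdeg
Hunk 2: at line 2 remove [sqgl] add [mfta] -> 13 lines: yomb yrl tgiyw mfta xxdb prbv ech kuxmj tjnmj lbwxf ekjx hhrm akdeg
Hunk 3: at line 6 remove [kuxmj] add [qvkju] -> 13 lines: yomb yrl tgiyw mfta xxdb prbv ech qvkju tjnmj lbwxf ekjx hhrm akdeg

Answer: yomb
yrl
tgiyw
mfta
xxdb
prbv
ech
qvkju
tjnmj
lbwxf
ekjx
hhrm
akdeg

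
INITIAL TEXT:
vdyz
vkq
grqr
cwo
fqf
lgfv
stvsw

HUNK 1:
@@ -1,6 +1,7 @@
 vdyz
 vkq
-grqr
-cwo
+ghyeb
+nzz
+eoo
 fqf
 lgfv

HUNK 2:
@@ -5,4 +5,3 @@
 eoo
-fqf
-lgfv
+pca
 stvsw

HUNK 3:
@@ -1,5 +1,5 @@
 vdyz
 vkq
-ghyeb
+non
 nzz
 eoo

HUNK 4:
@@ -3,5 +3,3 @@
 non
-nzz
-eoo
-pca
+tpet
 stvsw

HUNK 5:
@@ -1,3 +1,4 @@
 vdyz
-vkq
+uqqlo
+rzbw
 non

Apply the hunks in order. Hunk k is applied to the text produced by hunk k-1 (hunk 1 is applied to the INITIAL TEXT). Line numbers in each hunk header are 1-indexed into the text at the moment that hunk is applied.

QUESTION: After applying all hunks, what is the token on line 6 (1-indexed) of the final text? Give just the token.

Hunk 1: at line 1 remove [grqr,cwo] add [ghyeb,nzz,eoo] -> 8 lines: vdyz vkq ghyeb nzz eoo fqf lgfv stvsw
Hunk 2: at line 5 remove [fqf,lgfv] add [pca] -> 7 lines: vdyz vkq ghyeb nzz eoo pca stvsw
Hunk 3: at line 1 remove [ghyeb] add [non] -> 7 lines: vdyz vkq non nzz eoo pca stvsw
Hunk 4: at line 3 remove [nzz,eoo,pca] add [tpet] -> 5 lines: vdyz vkq non tpet stvsw
Hunk 5: at line 1 remove [vkq] add [uqqlo,rzbw] -> 6 lines: vdyz uqqlo rzbw non tpet stvsw
Final line 6: stvsw

Answer: stvsw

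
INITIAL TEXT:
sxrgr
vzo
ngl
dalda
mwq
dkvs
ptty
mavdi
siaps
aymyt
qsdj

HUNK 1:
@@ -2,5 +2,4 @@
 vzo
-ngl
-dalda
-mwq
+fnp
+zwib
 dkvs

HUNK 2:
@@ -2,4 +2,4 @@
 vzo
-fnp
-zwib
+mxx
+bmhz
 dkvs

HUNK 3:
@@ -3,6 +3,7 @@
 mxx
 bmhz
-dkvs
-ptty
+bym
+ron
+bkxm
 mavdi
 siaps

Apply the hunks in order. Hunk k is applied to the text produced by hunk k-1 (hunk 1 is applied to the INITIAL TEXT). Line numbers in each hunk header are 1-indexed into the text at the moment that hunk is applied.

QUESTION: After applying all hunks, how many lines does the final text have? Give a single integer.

Hunk 1: at line 2 remove [ngl,dalda,mwq] add [fnp,zwib] -> 10 lines: sxrgr vzo fnp zwib dkvs ptty mavdi siaps aymyt qsdj
Hunk 2: at line 2 remove [fnp,zwib] add [mxx,bmhz] -> 10 lines: sxrgr vzo mxx bmhz dkvs ptty mavdi siaps aymyt qsdj
Hunk 3: at line 3 remove [dkvs,ptty] add [bym,ron,bkxm] -> 11 lines: sxrgr vzo mxx bmhz bym ron bkxm mavdi siaps aymyt qsdj
Final line count: 11

Answer: 11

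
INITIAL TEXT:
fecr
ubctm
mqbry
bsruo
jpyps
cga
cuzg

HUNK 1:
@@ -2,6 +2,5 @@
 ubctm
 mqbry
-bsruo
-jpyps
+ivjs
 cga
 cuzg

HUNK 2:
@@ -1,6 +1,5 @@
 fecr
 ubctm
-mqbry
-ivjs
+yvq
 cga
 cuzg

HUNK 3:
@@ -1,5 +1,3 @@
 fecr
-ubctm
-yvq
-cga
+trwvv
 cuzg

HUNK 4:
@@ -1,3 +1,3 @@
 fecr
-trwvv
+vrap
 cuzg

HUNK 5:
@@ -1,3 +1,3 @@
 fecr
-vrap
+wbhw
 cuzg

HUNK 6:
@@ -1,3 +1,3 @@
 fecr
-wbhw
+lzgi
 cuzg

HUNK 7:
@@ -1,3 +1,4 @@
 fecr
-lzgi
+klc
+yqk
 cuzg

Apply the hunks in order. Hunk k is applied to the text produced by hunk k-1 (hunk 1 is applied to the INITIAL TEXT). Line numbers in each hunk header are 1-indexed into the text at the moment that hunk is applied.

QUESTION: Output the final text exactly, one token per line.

Hunk 1: at line 2 remove [bsruo,jpyps] add [ivjs] -> 6 lines: fecr ubctm mqbry ivjs cga cuzg
Hunk 2: at line 1 remove [mqbry,ivjs] add [yvq] -> 5 lines: fecr ubctm yvq cga cuzg
Hunk 3: at line 1 remove [ubctm,yvq,cga] add [trwvv] -> 3 lines: fecr trwvv cuzg
Hunk 4: at line 1 remove [trwvv] add [vrap] -> 3 lines: fecr vrap cuzg
Hunk 5: at line 1 remove [vrap] add [wbhw] -> 3 lines: fecr wbhw cuzg
Hunk 6: at line 1 remove [wbhw] add [lzgi] -> 3 lines: fecr lzgi cuzg
Hunk 7: at line 1 remove [lzgi] add [klc,yqk] -> 4 lines: fecr klc yqk cuzg

Answer: fecr
klc
yqk
cuzg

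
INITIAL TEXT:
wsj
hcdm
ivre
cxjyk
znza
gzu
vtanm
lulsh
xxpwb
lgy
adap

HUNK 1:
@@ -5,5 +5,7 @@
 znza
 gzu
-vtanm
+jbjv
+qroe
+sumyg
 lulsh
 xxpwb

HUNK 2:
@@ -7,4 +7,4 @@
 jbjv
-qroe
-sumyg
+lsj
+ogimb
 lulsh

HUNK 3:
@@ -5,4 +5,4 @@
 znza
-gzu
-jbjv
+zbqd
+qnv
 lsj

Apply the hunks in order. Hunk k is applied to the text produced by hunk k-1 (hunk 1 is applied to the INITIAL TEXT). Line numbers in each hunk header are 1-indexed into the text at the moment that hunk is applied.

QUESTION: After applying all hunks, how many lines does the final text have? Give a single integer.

Answer: 13

Derivation:
Hunk 1: at line 5 remove [vtanm] add [jbjv,qroe,sumyg] -> 13 lines: wsj hcdm ivre cxjyk znza gzu jbjv qroe sumyg lulsh xxpwb lgy adap
Hunk 2: at line 7 remove [qroe,sumyg] add [lsj,ogimb] -> 13 lines: wsj hcdm ivre cxjyk znza gzu jbjv lsj ogimb lulsh xxpwb lgy adap
Hunk 3: at line 5 remove [gzu,jbjv] add [zbqd,qnv] -> 13 lines: wsj hcdm ivre cxjyk znza zbqd qnv lsj ogimb lulsh xxpwb lgy adap
Final line count: 13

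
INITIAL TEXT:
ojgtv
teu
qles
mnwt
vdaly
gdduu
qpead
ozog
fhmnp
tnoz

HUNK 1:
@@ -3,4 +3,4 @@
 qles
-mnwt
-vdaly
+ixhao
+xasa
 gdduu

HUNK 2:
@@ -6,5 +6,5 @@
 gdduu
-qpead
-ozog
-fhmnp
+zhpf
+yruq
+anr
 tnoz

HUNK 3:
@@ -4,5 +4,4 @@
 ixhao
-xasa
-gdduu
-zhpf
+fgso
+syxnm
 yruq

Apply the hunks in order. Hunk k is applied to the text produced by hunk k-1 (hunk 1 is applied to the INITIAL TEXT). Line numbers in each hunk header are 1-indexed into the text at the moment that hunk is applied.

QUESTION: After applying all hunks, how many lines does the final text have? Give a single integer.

Answer: 9

Derivation:
Hunk 1: at line 3 remove [mnwt,vdaly] add [ixhao,xasa] -> 10 lines: ojgtv teu qles ixhao xasa gdduu qpead ozog fhmnp tnoz
Hunk 2: at line 6 remove [qpead,ozog,fhmnp] add [zhpf,yruq,anr] -> 10 lines: ojgtv teu qles ixhao xasa gdduu zhpf yruq anr tnoz
Hunk 3: at line 4 remove [xasa,gdduu,zhpf] add [fgso,syxnm] -> 9 lines: ojgtv teu qles ixhao fgso syxnm yruq anr tnoz
Final line count: 9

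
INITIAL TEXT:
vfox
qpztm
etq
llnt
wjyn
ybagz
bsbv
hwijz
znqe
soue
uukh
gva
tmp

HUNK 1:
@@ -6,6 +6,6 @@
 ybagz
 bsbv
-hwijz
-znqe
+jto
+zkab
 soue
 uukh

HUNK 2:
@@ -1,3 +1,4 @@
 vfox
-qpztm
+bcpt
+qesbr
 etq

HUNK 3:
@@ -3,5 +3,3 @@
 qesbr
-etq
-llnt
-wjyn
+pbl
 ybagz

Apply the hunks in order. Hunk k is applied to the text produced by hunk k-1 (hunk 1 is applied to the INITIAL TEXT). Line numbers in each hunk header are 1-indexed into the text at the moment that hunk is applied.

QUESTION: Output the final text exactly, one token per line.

Hunk 1: at line 6 remove [hwijz,znqe] add [jto,zkab] -> 13 lines: vfox qpztm etq llnt wjyn ybagz bsbv jto zkab soue uukh gva tmp
Hunk 2: at line 1 remove [qpztm] add [bcpt,qesbr] -> 14 lines: vfox bcpt qesbr etq llnt wjyn ybagz bsbv jto zkab soue uukh gva tmp
Hunk 3: at line 3 remove [etq,llnt,wjyn] add [pbl] -> 12 lines: vfox bcpt qesbr pbl ybagz bsbv jto zkab soue uukh gva tmp

Answer: vfox
bcpt
qesbr
pbl
ybagz
bsbv
jto
zkab
soue
uukh
gva
tmp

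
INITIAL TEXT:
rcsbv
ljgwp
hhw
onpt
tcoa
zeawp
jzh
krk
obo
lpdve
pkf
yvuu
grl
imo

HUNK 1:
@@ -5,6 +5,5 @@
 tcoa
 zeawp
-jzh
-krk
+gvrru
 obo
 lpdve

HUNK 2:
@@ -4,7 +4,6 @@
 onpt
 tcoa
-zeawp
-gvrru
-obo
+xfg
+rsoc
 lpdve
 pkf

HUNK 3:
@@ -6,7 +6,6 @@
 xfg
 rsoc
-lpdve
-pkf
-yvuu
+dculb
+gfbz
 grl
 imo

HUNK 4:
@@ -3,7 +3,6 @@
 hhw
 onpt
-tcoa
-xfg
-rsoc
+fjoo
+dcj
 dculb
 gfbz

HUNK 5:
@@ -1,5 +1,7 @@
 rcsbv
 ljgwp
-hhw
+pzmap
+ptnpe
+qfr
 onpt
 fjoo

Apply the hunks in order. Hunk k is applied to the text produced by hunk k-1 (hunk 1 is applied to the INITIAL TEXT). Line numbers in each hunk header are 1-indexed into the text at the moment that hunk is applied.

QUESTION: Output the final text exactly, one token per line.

Answer: rcsbv
ljgwp
pzmap
ptnpe
qfr
onpt
fjoo
dcj
dculb
gfbz
grl
imo

Derivation:
Hunk 1: at line 5 remove [jzh,krk] add [gvrru] -> 13 lines: rcsbv ljgwp hhw onpt tcoa zeawp gvrru obo lpdve pkf yvuu grl imo
Hunk 2: at line 4 remove [zeawp,gvrru,obo] add [xfg,rsoc] -> 12 lines: rcsbv ljgwp hhw onpt tcoa xfg rsoc lpdve pkf yvuu grl imo
Hunk 3: at line 6 remove [lpdve,pkf,yvuu] add [dculb,gfbz] -> 11 lines: rcsbv ljgwp hhw onpt tcoa xfg rsoc dculb gfbz grl imo
Hunk 4: at line 3 remove [tcoa,xfg,rsoc] add [fjoo,dcj] -> 10 lines: rcsbv ljgwp hhw onpt fjoo dcj dculb gfbz grl imo
Hunk 5: at line 1 remove [hhw] add [pzmap,ptnpe,qfr] -> 12 lines: rcsbv ljgwp pzmap ptnpe qfr onpt fjoo dcj dculb gfbz grl imo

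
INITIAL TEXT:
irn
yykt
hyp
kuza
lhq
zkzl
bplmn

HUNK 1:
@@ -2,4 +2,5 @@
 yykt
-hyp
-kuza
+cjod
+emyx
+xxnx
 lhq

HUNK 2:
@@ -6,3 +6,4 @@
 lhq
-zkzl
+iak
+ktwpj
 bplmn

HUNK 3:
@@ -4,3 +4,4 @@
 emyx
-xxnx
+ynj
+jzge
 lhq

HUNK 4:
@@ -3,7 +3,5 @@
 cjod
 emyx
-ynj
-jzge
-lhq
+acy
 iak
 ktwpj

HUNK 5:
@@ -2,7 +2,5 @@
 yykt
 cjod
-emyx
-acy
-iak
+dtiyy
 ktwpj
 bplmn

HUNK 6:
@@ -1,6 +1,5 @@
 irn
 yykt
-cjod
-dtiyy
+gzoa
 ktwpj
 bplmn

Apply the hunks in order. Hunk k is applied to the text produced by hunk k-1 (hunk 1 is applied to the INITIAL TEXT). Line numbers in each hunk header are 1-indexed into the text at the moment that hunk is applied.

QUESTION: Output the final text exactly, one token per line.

Hunk 1: at line 2 remove [hyp,kuza] add [cjod,emyx,xxnx] -> 8 lines: irn yykt cjod emyx xxnx lhq zkzl bplmn
Hunk 2: at line 6 remove [zkzl] add [iak,ktwpj] -> 9 lines: irn yykt cjod emyx xxnx lhq iak ktwpj bplmn
Hunk 3: at line 4 remove [xxnx] add [ynj,jzge] -> 10 lines: irn yykt cjod emyx ynj jzge lhq iak ktwpj bplmn
Hunk 4: at line 3 remove [ynj,jzge,lhq] add [acy] -> 8 lines: irn yykt cjod emyx acy iak ktwpj bplmn
Hunk 5: at line 2 remove [emyx,acy,iak] add [dtiyy] -> 6 lines: irn yykt cjod dtiyy ktwpj bplmn
Hunk 6: at line 1 remove [cjod,dtiyy] add [gzoa] -> 5 lines: irn yykt gzoa ktwpj bplmn

Answer: irn
yykt
gzoa
ktwpj
bplmn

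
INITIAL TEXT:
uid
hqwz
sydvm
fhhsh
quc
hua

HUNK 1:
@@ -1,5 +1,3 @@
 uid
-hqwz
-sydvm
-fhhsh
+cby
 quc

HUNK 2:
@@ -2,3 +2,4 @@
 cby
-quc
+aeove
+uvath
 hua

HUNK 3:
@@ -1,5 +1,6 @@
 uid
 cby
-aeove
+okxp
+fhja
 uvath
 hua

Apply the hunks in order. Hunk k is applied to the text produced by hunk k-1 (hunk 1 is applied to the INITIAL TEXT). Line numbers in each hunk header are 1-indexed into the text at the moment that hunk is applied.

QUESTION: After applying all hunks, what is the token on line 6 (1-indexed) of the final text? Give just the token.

Answer: hua

Derivation:
Hunk 1: at line 1 remove [hqwz,sydvm,fhhsh] add [cby] -> 4 lines: uid cby quc hua
Hunk 2: at line 2 remove [quc] add [aeove,uvath] -> 5 lines: uid cby aeove uvath hua
Hunk 3: at line 1 remove [aeove] add [okxp,fhja] -> 6 lines: uid cby okxp fhja uvath hua
Final line 6: hua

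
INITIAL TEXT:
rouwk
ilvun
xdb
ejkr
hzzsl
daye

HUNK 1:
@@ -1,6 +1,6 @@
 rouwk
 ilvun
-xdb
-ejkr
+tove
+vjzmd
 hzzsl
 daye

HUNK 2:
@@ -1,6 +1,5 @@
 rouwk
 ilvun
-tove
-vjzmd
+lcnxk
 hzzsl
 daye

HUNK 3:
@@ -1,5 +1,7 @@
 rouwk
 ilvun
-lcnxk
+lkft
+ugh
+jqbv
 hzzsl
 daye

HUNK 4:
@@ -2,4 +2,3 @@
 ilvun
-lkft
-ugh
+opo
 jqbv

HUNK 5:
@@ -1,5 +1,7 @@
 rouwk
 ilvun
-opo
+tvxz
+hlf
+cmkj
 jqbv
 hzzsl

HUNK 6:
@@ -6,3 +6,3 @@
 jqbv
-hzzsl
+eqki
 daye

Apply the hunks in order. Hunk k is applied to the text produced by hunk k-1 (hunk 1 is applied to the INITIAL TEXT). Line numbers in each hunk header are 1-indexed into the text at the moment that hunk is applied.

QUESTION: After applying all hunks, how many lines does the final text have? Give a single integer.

Answer: 8

Derivation:
Hunk 1: at line 1 remove [xdb,ejkr] add [tove,vjzmd] -> 6 lines: rouwk ilvun tove vjzmd hzzsl daye
Hunk 2: at line 1 remove [tove,vjzmd] add [lcnxk] -> 5 lines: rouwk ilvun lcnxk hzzsl daye
Hunk 3: at line 1 remove [lcnxk] add [lkft,ugh,jqbv] -> 7 lines: rouwk ilvun lkft ugh jqbv hzzsl daye
Hunk 4: at line 2 remove [lkft,ugh] add [opo] -> 6 lines: rouwk ilvun opo jqbv hzzsl daye
Hunk 5: at line 1 remove [opo] add [tvxz,hlf,cmkj] -> 8 lines: rouwk ilvun tvxz hlf cmkj jqbv hzzsl daye
Hunk 6: at line 6 remove [hzzsl] add [eqki] -> 8 lines: rouwk ilvun tvxz hlf cmkj jqbv eqki daye
Final line count: 8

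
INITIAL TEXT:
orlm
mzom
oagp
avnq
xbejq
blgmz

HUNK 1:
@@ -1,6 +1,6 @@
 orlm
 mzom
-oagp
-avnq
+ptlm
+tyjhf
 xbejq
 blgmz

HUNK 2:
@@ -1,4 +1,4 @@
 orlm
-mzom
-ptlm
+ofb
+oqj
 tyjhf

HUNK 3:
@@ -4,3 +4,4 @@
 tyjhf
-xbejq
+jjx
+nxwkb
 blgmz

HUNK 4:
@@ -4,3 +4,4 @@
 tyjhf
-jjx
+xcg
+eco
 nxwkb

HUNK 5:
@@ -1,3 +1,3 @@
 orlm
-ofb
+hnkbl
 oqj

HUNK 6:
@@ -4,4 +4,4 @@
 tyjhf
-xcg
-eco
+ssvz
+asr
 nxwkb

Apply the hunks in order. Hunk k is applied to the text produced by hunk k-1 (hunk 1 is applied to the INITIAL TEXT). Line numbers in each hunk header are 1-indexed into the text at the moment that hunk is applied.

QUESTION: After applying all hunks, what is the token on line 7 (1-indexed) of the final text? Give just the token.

Answer: nxwkb

Derivation:
Hunk 1: at line 1 remove [oagp,avnq] add [ptlm,tyjhf] -> 6 lines: orlm mzom ptlm tyjhf xbejq blgmz
Hunk 2: at line 1 remove [mzom,ptlm] add [ofb,oqj] -> 6 lines: orlm ofb oqj tyjhf xbejq blgmz
Hunk 3: at line 4 remove [xbejq] add [jjx,nxwkb] -> 7 lines: orlm ofb oqj tyjhf jjx nxwkb blgmz
Hunk 4: at line 4 remove [jjx] add [xcg,eco] -> 8 lines: orlm ofb oqj tyjhf xcg eco nxwkb blgmz
Hunk 5: at line 1 remove [ofb] add [hnkbl] -> 8 lines: orlm hnkbl oqj tyjhf xcg eco nxwkb blgmz
Hunk 6: at line 4 remove [xcg,eco] add [ssvz,asr] -> 8 lines: orlm hnkbl oqj tyjhf ssvz asr nxwkb blgmz
Final line 7: nxwkb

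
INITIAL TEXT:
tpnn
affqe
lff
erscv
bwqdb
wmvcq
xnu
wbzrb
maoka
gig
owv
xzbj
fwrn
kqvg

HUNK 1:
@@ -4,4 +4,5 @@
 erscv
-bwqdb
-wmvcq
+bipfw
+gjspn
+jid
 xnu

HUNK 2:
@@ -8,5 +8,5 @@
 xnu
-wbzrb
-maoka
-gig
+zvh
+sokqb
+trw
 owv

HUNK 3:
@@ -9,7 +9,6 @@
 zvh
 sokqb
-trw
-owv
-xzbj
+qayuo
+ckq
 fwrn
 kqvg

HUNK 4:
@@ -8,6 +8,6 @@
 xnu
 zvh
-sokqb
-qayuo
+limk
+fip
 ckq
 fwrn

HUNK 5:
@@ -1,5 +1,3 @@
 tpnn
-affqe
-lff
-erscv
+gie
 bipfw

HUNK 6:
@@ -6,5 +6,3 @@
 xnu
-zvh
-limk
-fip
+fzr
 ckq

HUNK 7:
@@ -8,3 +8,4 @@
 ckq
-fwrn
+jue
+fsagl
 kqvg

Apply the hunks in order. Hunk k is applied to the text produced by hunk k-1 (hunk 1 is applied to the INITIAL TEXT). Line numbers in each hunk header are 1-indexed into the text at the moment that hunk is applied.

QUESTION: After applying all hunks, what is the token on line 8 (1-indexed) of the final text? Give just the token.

Answer: ckq

Derivation:
Hunk 1: at line 4 remove [bwqdb,wmvcq] add [bipfw,gjspn,jid] -> 15 lines: tpnn affqe lff erscv bipfw gjspn jid xnu wbzrb maoka gig owv xzbj fwrn kqvg
Hunk 2: at line 8 remove [wbzrb,maoka,gig] add [zvh,sokqb,trw] -> 15 lines: tpnn affqe lff erscv bipfw gjspn jid xnu zvh sokqb trw owv xzbj fwrn kqvg
Hunk 3: at line 9 remove [trw,owv,xzbj] add [qayuo,ckq] -> 14 lines: tpnn affqe lff erscv bipfw gjspn jid xnu zvh sokqb qayuo ckq fwrn kqvg
Hunk 4: at line 8 remove [sokqb,qayuo] add [limk,fip] -> 14 lines: tpnn affqe lff erscv bipfw gjspn jid xnu zvh limk fip ckq fwrn kqvg
Hunk 5: at line 1 remove [affqe,lff,erscv] add [gie] -> 12 lines: tpnn gie bipfw gjspn jid xnu zvh limk fip ckq fwrn kqvg
Hunk 6: at line 6 remove [zvh,limk,fip] add [fzr] -> 10 lines: tpnn gie bipfw gjspn jid xnu fzr ckq fwrn kqvg
Hunk 7: at line 8 remove [fwrn] add [jue,fsagl] -> 11 lines: tpnn gie bipfw gjspn jid xnu fzr ckq jue fsagl kqvg
Final line 8: ckq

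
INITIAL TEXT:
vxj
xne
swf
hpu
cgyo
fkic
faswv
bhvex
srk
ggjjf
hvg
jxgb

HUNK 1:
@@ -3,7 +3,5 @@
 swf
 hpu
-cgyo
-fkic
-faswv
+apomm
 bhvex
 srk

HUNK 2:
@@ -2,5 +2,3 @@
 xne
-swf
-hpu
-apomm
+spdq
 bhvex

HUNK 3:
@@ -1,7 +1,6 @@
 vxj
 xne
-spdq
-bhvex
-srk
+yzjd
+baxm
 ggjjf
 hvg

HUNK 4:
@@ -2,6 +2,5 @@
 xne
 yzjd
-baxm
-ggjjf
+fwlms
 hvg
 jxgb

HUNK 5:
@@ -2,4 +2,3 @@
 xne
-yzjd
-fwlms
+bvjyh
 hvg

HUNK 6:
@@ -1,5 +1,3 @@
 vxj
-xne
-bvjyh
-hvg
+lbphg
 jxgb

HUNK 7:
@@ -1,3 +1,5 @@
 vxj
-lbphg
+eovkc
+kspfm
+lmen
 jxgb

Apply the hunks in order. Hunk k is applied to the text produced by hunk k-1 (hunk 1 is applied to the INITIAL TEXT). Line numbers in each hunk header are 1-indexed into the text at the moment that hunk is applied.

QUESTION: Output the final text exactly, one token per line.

Hunk 1: at line 3 remove [cgyo,fkic,faswv] add [apomm] -> 10 lines: vxj xne swf hpu apomm bhvex srk ggjjf hvg jxgb
Hunk 2: at line 2 remove [swf,hpu,apomm] add [spdq] -> 8 lines: vxj xne spdq bhvex srk ggjjf hvg jxgb
Hunk 3: at line 1 remove [spdq,bhvex,srk] add [yzjd,baxm] -> 7 lines: vxj xne yzjd baxm ggjjf hvg jxgb
Hunk 4: at line 2 remove [baxm,ggjjf] add [fwlms] -> 6 lines: vxj xne yzjd fwlms hvg jxgb
Hunk 5: at line 2 remove [yzjd,fwlms] add [bvjyh] -> 5 lines: vxj xne bvjyh hvg jxgb
Hunk 6: at line 1 remove [xne,bvjyh,hvg] add [lbphg] -> 3 lines: vxj lbphg jxgb
Hunk 7: at line 1 remove [lbphg] add [eovkc,kspfm,lmen] -> 5 lines: vxj eovkc kspfm lmen jxgb

Answer: vxj
eovkc
kspfm
lmen
jxgb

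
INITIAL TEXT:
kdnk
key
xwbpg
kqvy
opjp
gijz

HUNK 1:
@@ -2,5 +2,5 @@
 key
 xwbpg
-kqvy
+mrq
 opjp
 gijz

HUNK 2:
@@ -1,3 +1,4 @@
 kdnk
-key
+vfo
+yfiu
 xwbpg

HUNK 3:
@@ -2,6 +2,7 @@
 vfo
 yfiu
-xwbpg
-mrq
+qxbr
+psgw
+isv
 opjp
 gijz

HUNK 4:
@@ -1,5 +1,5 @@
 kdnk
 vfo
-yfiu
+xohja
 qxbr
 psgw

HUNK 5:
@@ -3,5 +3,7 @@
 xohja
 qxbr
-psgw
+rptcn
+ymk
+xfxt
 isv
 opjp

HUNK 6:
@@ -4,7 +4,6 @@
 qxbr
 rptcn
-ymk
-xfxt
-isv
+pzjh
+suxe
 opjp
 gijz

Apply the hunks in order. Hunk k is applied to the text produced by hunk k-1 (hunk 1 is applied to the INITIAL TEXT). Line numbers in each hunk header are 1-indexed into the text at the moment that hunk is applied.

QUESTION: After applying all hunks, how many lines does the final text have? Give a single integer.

Answer: 9

Derivation:
Hunk 1: at line 2 remove [kqvy] add [mrq] -> 6 lines: kdnk key xwbpg mrq opjp gijz
Hunk 2: at line 1 remove [key] add [vfo,yfiu] -> 7 lines: kdnk vfo yfiu xwbpg mrq opjp gijz
Hunk 3: at line 2 remove [xwbpg,mrq] add [qxbr,psgw,isv] -> 8 lines: kdnk vfo yfiu qxbr psgw isv opjp gijz
Hunk 4: at line 1 remove [yfiu] add [xohja] -> 8 lines: kdnk vfo xohja qxbr psgw isv opjp gijz
Hunk 5: at line 3 remove [psgw] add [rptcn,ymk,xfxt] -> 10 lines: kdnk vfo xohja qxbr rptcn ymk xfxt isv opjp gijz
Hunk 6: at line 4 remove [ymk,xfxt,isv] add [pzjh,suxe] -> 9 lines: kdnk vfo xohja qxbr rptcn pzjh suxe opjp gijz
Final line count: 9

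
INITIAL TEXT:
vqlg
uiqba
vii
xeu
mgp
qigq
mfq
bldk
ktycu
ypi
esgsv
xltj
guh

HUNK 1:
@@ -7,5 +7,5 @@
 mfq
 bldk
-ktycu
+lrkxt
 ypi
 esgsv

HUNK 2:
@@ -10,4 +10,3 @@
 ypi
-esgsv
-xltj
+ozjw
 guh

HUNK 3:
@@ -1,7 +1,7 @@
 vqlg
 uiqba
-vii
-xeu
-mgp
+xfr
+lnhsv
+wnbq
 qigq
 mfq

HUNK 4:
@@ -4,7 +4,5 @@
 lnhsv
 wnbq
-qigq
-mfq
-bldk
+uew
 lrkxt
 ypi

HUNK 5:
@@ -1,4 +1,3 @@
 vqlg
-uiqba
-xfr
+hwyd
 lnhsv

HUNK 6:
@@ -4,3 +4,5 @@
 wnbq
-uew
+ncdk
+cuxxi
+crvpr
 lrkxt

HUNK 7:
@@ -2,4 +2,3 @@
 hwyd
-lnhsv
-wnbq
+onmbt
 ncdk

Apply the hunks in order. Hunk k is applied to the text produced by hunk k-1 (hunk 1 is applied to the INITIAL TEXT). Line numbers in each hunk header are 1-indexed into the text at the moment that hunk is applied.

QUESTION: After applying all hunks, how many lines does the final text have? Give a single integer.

Hunk 1: at line 7 remove [ktycu] add [lrkxt] -> 13 lines: vqlg uiqba vii xeu mgp qigq mfq bldk lrkxt ypi esgsv xltj guh
Hunk 2: at line 10 remove [esgsv,xltj] add [ozjw] -> 12 lines: vqlg uiqba vii xeu mgp qigq mfq bldk lrkxt ypi ozjw guh
Hunk 3: at line 1 remove [vii,xeu,mgp] add [xfr,lnhsv,wnbq] -> 12 lines: vqlg uiqba xfr lnhsv wnbq qigq mfq bldk lrkxt ypi ozjw guh
Hunk 4: at line 4 remove [qigq,mfq,bldk] add [uew] -> 10 lines: vqlg uiqba xfr lnhsv wnbq uew lrkxt ypi ozjw guh
Hunk 5: at line 1 remove [uiqba,xfr] add [hwyd] -> 9 lines: vqlg hwyd lnhsv wnbq uew lrkxt ypi ozjw guh
Hunk 6: at line 4 remove [uew] add [ncdk,cuxxi,crvpr] -> 11 lines: vqlg hwyd lnhsv wnbq ncdk cuxxi crvpr lrkxt ypi ozjw guh
Hunk 7: at line 2 remove [lnhsv,wnbq] add [onmbt] -> 10 lines: vqlg hwyd onmbt ncdk cuxxi crvpr lrkxt ypi ozjw guh
Final line count: 10

Answer: 10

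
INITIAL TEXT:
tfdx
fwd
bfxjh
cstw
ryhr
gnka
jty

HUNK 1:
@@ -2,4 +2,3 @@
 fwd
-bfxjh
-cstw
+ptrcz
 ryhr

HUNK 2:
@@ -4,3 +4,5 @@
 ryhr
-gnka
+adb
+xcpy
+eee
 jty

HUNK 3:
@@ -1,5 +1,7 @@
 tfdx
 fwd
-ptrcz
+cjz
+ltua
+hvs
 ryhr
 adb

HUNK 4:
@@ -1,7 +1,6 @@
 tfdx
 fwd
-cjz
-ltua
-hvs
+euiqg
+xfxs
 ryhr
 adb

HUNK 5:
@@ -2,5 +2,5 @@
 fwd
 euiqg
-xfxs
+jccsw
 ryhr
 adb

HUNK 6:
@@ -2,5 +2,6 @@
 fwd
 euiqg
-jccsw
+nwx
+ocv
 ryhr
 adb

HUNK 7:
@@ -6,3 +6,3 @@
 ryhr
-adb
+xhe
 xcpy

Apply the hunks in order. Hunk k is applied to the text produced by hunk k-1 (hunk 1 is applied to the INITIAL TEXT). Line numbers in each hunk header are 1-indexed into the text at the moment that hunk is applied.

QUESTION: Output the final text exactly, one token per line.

Answer: tfdx
fwd
euiqg
nwx
ocv
ryhr
xhe
xcpy
eee
jty

Derivation:
Hunk 1: at line 2 remove [bfxjh,cstw] add [ptrcz] -> 6 lines: tfdx fwd ptrcz ryhr gnka jty
Hunk 2: at line 4 remove [gnka] add [adb,xcpy,eee] -> 8 lines: tfdx fwd ptrcz ryhr adb xcpy eee jty
Hunk 3: at line 1 remove [ptrcz] add [cjz,ltua,hvs] -> 10 lines: tfdx fwd cjz ltua hvs ryhr adb xcpy eee jty
Hunk 4: at line 1 remove [cjz,ltua,hvs] add [euiqg,xfxs] -> 9 lines: tfdx fwd euiqg xfxs ryhr adb xcpy eee jty
Hunk 5: at line 2 remove [xfxs] add [jccsw] -> 9 lines: tfdx fwd euiqg jccsw ryhr adb xcpy eee jty
Hunk 6: at line 2 remove [jccsw] add [nwx,ocv] -> 10 lines: tfdx fwd euiqg nwx ocv ryhr adb xcpy eee jty
Hunk 7: at line 6 remove [adb] add [xhe] -> 10 lines: tfdx fwd euiqg nwx ocv ryhr xhe xcpy eee jty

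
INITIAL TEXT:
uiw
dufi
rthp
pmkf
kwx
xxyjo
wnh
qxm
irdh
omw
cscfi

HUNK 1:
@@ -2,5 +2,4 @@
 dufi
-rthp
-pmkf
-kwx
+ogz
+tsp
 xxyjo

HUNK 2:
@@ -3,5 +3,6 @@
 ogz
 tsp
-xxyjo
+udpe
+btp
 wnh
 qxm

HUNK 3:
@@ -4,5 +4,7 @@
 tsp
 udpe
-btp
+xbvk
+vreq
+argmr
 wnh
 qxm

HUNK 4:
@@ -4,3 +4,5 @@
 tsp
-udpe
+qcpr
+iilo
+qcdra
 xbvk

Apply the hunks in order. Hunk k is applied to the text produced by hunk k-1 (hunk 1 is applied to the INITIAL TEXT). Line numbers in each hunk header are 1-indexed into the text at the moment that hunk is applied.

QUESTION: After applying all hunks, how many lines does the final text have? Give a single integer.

Answer: 15

Derivation:
Hunk 1: at line 2 remove [rthp,pmkf,kwx] add [ogz,tsp] -> 10 lines: uiw dufi ogz tsp xxyjo wnh qxm irdh omw cscfi
Hunk 2: at line 3 remove [xxyjo] add [udpe,btp] -> 11 lines: uiw dufi ogz tsp udpe btp wnh qxm irdh omw cscfi
Hunk 3: at line 4 remove [btp] add [xbvk,vreq,argmr] -> 13 lines: uiw dufi ogz tsp udpe xbvk vreq argmr wnh qxm irdh omw cscfi
Hunk 4: at line 4 remove [udpe] add [qcpr,iilo,qcdra] -> 15 lines: uiw dufi ogz tsp qcpr iilo qcdra xbvk vreq argmr wnh qxm irdh omw cscfi
Final line count: 15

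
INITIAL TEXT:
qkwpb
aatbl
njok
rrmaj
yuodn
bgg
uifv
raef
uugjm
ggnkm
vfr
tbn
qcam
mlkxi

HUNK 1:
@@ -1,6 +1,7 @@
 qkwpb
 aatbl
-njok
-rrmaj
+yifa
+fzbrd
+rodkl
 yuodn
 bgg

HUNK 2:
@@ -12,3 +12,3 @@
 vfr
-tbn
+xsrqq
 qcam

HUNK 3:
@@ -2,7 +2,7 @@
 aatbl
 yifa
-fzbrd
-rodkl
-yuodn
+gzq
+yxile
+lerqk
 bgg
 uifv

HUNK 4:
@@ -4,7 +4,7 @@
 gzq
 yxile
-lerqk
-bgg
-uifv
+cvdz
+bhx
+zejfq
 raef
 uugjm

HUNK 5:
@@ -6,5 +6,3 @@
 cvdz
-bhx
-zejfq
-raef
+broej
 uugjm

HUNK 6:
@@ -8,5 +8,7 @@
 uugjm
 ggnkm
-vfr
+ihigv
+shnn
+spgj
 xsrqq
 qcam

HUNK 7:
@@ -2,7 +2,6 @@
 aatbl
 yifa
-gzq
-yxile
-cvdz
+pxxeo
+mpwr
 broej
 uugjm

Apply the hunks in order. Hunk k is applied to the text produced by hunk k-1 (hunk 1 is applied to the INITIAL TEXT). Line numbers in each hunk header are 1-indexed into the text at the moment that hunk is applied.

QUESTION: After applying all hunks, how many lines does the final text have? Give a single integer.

Answer: 14

Derivation:
Hunk 1: at line 1 remove [njok,rrmaj] add [yifa,fzbrd,rodkl] -> 15 lines: qkwpb aatbl yifa fzbrd rodkl yuodn bgg uifv raef uugjm ggnkm vfr tbn qcam mlkxi
Hunk 2: at line 12 remove [tbn] add [xsrqq] -> 15 lines: qkwpb aatbl yifa fzbrd rodkl yuodn bgg uifv raef uugjm ggnkm vfr xsrqq qcam mlkxi
Hunk 3: at line 2 remove [fzbrd,rodkl,yuodn] add [gzq,yxile,lerqk] -> 15 lines: qkwpb aatbl yifa gzq yxile lerqk bgg uifv raef uugjm ggnkm vfr xsrqq qcam mlkxi
Hunk 4: at line 4 remove [lerqk,bgg,uifv] add [cvdz,bhx,zejfq] -> 15 lines: qkwpb aatbl yifa gzq yxile cvdz bhx zejfq raef uugjm ggnkm vfr xsrqq qcam mlkxi
Hunk 5: at line 6 remove [bhx,zejfq,raef] add [broej] -> 13 lines: qkwpb aatbl yifa gzq yxile cvdz broej uugjm ggnkm vfr xsrqq qcam mlkxi
Hunk 6: at line 8 remove [vfr] add [ihigv,shnn,spgj] -> 15 lines: qkwpb aatbl yifa gzq yxile cvdz broej uugjm ggnkm ihigv shnn spgj xsrqq qcam mlkxi
Hunk 7: at line 2 remove [gzq,yxile,cvdz] add [pxxeo,mpwr] -> 14 lines: qkwpb aatbl yifa pxxeo mpwr broej uugjm ggnkm ihigv shnn spgj xsrqq qcam mlkxi
Final line count: 14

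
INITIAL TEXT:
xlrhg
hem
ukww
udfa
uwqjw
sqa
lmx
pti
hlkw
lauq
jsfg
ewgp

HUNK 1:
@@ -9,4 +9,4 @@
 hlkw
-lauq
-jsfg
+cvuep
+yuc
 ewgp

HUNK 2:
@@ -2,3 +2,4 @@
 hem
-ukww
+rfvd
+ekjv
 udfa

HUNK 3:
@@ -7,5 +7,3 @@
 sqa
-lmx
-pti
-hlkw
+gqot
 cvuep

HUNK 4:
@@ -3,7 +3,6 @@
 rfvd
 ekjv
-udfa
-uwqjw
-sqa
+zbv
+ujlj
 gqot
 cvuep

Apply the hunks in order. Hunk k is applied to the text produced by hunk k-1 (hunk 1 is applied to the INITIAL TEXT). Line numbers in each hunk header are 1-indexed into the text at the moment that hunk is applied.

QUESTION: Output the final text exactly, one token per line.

Hunk 1: at line 9 remove [lauq,jsfg] add [cvuep,yuc] -> 12 lines: xlrhg hem ukww udfa uwqjw sqa lmx pti hlkw cvuep yuc ewgp
Hunk 2: at line 2 remove [ukww] add [rfvd,ekjv] -> 13 lines: xlrhg hem rfvd ekjv udfa uwqjw sqa lmx pti hlkw cvuep yuc ewgp
Hunk 3: at line 7 remove [lmx,pti,hlkw] add [gqot] -> 11 lines: xlrhg hem rfvd ekjv udfa uwqjw sqa gqot cvuep yuc ewgp
Hunk 4: at line 3 remove [udfa,uwqjw,sqa] add [zbv,ujlj] -> 10 lines: xlrhg hem rfvd ekjv zbv ujlj gqot cvuep yuc ewgp

Answer: xlrhg
hem
rfvd
ekjv
zbv
ujlj
gqot
cvuep
yuc
ewgp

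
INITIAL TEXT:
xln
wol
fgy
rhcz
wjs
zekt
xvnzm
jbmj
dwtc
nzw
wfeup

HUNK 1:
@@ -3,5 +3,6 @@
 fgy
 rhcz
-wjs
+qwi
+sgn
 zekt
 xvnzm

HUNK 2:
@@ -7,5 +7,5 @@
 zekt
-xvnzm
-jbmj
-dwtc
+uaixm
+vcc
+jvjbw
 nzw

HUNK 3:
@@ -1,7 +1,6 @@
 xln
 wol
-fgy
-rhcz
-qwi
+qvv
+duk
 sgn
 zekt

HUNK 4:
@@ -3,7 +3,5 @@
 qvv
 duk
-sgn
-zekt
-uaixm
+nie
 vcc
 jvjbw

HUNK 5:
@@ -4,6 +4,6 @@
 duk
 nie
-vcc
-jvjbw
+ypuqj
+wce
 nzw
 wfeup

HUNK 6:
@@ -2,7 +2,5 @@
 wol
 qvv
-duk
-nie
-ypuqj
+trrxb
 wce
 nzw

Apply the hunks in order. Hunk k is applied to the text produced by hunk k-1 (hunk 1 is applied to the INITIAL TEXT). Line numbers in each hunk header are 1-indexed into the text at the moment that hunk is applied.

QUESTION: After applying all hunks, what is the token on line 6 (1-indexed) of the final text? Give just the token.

Answer: nzw

Derivation:
Hunk 1: at line 3 remove [wjs] add [qwi,sgn] -> 12 lines: xln wol fgy rhcz qwi sgn zekt xvnzm jbmj dwtc nzw wfeup
Hunk 2: at line 7 remove [xvnzm,jbmj,dwtc] add [uaixm,vcc,jvjbw] -> 12 lines: xln wol fgy rhcz qwi sgn zekt uaixm vcc jvjbw nzw wfeup
Hunk 3: at line 1 remove [fgy,rhcz,qwi] add [qvv,duk] -> 11 lines: xln wol qvv duk sgn zekt uaixm vcc jvjbw nzw wfeup
Hunk 4: at line 3 remove [sgn,zekt,uaixm] add [nie] -> 9 lines: xln wol qvv duk nie vcc jvjbw nzw wfeup
Hunk 5: at line 4 remove [vcc,jvjbw] add [ypuqj,wce] -> 9 lines: xln wol qvv duk nie ypuqj wce nzw wfeup
Hunk 6: at line 2 remove [duk,nie,ypuqj] add [trrxb] -> 7 lines: xln wol qvv trrxb wce nzw wfeup
Final line 6: nzw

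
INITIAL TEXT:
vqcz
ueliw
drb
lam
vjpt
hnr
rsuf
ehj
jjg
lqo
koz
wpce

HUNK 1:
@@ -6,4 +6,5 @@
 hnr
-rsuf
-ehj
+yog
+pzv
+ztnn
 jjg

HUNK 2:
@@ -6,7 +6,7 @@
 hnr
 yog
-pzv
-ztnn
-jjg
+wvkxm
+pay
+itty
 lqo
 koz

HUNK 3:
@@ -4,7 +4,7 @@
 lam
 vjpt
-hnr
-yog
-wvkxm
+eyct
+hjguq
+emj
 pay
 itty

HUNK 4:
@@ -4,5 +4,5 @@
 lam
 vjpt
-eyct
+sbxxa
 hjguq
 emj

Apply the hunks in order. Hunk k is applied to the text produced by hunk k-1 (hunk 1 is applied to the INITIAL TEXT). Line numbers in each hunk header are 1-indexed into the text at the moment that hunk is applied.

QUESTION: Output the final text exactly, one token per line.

Hunk 1: at line 6 remove [rsuf,ehj] add [yog,pzv,ztnn] -> 13 lines: vqcz ueliw drb lam vjpt hnr yog pzv ztnn jjg lqo koz wpce
Hunk 2: at line 6 remove [pzv,ztnn,jjg] add [wvkxm,pay,itty] -> 13 lines: vqcz ueliw drb lam vjpt hnr yog wvkxm pay itty lqo koz wpce
Hunk 3: at line 4 remove [hnr,yog,wvkxm] add [eyct,hjguq,emj] -> 13 lines: vqcz ueliw drb lam vjpt eyct hjguq emj pay itty lqo koz wpce
Hunk 4: at line 4 remove [eyct] add [sbxxa] -> 13 lines: vqcz ueliw drb lam vjpt sbxxa hjguq emj pay itty lqo koz wpce

Answer: vqcz
ueliw
drb
lam
vjpt
sbxxa
hjguq
emj
pay
itty
lqo
koz
wpce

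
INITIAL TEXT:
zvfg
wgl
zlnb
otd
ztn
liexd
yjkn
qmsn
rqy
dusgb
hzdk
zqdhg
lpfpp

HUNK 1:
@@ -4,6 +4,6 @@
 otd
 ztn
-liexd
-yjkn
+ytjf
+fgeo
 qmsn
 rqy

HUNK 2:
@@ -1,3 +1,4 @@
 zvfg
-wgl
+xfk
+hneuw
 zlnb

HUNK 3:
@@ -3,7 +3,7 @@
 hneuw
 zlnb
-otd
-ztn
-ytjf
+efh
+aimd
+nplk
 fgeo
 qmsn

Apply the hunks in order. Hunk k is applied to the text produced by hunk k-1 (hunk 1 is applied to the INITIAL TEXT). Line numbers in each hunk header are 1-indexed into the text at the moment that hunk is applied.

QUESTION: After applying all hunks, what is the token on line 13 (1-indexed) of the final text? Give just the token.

Answer: zqdhg

Derivation:
Hunk 1: at line 4 remove [liexd,yjkn] add [ytjf,fgeo] -> 13 lines: zvfg wgl zlnb otd ztn ytjf fgeo qmsn rqy dusgb hzdk zqdhg lpfpp
Hunk 2: at line 1 remove [wgl] add [xfk,hneuw] -> 14 lines: zvfg xfk hneuw zlnb otd ztn ytjf fgeo qmsn rqy dusgb hzdk zqdhg lpfpp
Hunk 3: at line 3 remove [otd,ztn,ytjf] add [efh,aimd,nplk] -> 14 lines: zvfg xfk hneuw zlnb efh aimd nplk fgeo qmsn rqy dusgb hzdk zqdhg lpfpp
Final line 13: zqdhg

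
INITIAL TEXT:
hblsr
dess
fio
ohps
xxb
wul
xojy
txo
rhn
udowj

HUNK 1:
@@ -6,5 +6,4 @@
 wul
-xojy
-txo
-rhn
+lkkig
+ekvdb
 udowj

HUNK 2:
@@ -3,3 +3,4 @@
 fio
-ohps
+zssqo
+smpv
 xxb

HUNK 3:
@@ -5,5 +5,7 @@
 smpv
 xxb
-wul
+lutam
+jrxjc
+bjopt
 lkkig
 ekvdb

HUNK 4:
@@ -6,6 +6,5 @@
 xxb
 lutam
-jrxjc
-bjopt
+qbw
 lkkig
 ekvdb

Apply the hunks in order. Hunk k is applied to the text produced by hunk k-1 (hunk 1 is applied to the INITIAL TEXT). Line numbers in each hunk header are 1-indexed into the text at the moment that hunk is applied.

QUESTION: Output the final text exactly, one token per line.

Hunk 1: at line 6 remove [xojy,txo,rhn] add [lkkig,ekvdb] -> 9 lines: hblsr dess fio ohps xxb wul lkkig ekvdb udowj
Hunk 2: at line 3 remove [ohps] add [zssqo,smpv] -> 10 lines: hblsr dess fio zssqo smpv xxb wul lkkig ekvdb udowj
Hunk 3: at line 5 remove [wul] add [lutam,jrxjc,bjopt] -> 12 lines: hblsr dess fio zssqo smpv xxb lutam jrxjc bjopt lkkig ekvdb udowj
Hunk 4: at line 6 remove [jrxjc,bjopt] add [qbw] -> 11 lines: hblsr dess fio zssqo smpv xxb lutam qbw lkkig ekvdb udowj

Answer: hblsr
dess
fio
zssqo
smpv
xxb
lutam
qbw
lkkig
ekvdb
udowj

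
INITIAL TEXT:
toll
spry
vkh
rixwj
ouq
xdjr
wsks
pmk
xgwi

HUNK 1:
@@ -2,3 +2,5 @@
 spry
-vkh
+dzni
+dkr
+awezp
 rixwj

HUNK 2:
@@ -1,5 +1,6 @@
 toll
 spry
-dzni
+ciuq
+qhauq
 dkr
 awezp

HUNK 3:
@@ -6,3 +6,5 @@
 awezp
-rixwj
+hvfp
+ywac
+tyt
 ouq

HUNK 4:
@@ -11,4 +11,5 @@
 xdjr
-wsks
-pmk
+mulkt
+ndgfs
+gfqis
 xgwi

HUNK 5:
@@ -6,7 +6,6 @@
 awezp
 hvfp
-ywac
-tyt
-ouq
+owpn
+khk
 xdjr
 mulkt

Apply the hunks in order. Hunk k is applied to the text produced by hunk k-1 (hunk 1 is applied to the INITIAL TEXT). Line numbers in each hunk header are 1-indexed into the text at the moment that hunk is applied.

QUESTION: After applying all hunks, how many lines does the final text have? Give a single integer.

Answer: 14

Derivation:
Hunk 1: at line 2 remove [vkh] add [dzni,dkr,awezp] -> 11 lines: toll spry dzni dkr awezp rixwj ouq xdjr wsks pmk xgwi
Hunk 2: at line 1 remove [dzni] add [ciuq,qhauq] -> 12 lines: toll spry ciuq qhauq dkr awezp rixwj ouq xdjr wsks pmk xgwi
Hunk 3: at line 6 remove [rixwj] add [hvfp,ywac,tyt] -> 14 lines: toll spry ciuq qhauq dkr awezp hvfp ywac tyt ouq xdjr wsks pmk xgwi
Hunk 4: at line 11 remove [wsks,pmk] add [mulkt,ndgfs,gfqis] -> 15 lines: toll spry ciuq qhauq dkr awezp hvfp ywac tyt ouq xdjr mulkt ndgfs gfqis xgwi
Hunk 5: at line 6 remove [ywac,tyt,ouq] add [owpn,khk] -> 14 lines: toll spry ciuq qhauq dkr awezp hvfp owpn khk xdjr mulkt ndgfs gfqis xgwi
Final line count: 14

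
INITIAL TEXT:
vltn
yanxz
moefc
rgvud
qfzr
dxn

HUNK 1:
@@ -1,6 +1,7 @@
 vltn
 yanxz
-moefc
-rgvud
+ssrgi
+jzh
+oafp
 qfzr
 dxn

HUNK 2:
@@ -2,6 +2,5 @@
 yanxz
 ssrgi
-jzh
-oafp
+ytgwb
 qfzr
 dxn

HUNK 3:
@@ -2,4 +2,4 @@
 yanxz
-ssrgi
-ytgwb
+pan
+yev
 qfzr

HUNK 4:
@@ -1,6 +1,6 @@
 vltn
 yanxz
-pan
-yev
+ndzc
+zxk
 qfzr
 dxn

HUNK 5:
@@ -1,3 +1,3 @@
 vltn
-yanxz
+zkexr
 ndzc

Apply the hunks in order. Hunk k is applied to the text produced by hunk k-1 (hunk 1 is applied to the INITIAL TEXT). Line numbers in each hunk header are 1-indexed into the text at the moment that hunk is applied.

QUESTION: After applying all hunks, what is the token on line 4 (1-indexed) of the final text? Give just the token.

Answer: zxk

Derivation:
Hunk 1: at line 1 remove [moefc,rgvud] add [ssrgi,jzh,oafp] -> 7 lines: vltn yanxz ssrgi jzh oafp qfzr dxn
Hunk 2: at line 2 remove [jzh,oafp] add [ytgwb] -> 6 lines: vltn yanxz ssrgi ytgwb qfzr dxn
Hunk 3: at line 2 remove [ssrgi,ytgwb] add [pan,yev] -> 6 lines: vltn yanxz pan yev qfzr dxn
Hunk 4: at line 1 remove [pan,yev] add [ndzc,zxk] -> 6 lines: vltn yanxz ndzc zxk qfzr dxn
Hunk 5: at line 1 remove [yanxz] add [zkexr] -> 6 lines: vltn zkexr ndzc zxk qfzr dxn
Final line 4: zxk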